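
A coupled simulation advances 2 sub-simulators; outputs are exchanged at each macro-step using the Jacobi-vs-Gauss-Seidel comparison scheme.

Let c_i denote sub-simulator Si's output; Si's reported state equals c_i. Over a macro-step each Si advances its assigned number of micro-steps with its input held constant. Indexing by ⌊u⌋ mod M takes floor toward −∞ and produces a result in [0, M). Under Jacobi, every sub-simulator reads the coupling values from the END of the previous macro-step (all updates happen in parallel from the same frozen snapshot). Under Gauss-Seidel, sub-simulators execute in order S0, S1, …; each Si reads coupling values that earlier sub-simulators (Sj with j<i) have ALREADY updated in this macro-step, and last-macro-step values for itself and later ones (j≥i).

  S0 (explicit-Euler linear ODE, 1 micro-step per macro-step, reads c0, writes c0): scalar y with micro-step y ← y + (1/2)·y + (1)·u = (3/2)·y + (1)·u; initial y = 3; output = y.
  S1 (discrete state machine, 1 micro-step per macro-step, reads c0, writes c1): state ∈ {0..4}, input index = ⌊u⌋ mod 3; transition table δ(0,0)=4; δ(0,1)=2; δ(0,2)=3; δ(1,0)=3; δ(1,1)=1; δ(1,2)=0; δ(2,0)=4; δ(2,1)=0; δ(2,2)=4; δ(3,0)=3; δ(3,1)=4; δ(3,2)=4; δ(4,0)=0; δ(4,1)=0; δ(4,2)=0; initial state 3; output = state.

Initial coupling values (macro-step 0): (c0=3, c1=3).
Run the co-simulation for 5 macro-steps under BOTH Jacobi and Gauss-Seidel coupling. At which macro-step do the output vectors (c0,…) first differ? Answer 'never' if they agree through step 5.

[Jacobi] macro 1: S0 reads c0=3 → after 1×micro: 15/2; S1 reads c0=3 → after 1×micro: 3 ⇒ (c0=15/2, c1=3)
[Jacobi] macro 2: S0 reads c0=15/2 → after 1×micro: 75/4; S1 reads c0=15/2 → after 1×micro: 4 ⇒ (c0=75/4, c1=4)
[Jacobi] macro 3: S0 reads c0=75/4 → after 1×micro: 375/8; S1 reads c0=75/4 → after 1×micro: 0 ⇒ (c0=375/8, c1=0)
[Jacobi] macro 4: S0 reads c0=375/8 → after 1×micro: 1875/16; S1 reads c0=375/8 → after 1×micro: 2 ⇒ (c0=1875/16, c1=2)
[Jacobi] macro 5: S0 reads c0=1875/16 → after 1×micro: 9375/32; S1 reads c0=1875/16 → after 1×micro: 4 ⇒ (c0=9375/32, c1=4)
[Gauss-Seidel] macro 1: S0 reads c0=3 → after 1×micro: 15/2; S1 reads c0=15/2 → after 1×micro: 4 ⇒ (c0=15/2, c1=4)
[Gauss-Seidel] macro 2: S0 reads c0=15/2 → after 1×micro: 75/4; S1 reads c0=75/4 → after 1×micro: 0 ⇒ (c0=75/4, c1=0)
[Gauss-Seidel] macro 3: S0 reads c0=75/4 → after 1×micro: 375/8; S1 reads c0=375/8 → after 1×micro: 2 ⇒ (c0=375/8, c1=2)
[Gauss-Seidel] macro 4: S0 reads c0=375/8 → after 1×micro: 1875/16; S1 reads c0=1875/16 → after 1×micro: 4 ⇒ (c0=1875/16, c1=4)
[Gauss-Seidel] macro 5: S0 reads c0=1875/16 → after 1×micro: 9375/32; S1 reads c0=9375/32 → after 1×micro: 0 ⇒ (c0=9375/32, c1=0)

first divergence at macro-step: 1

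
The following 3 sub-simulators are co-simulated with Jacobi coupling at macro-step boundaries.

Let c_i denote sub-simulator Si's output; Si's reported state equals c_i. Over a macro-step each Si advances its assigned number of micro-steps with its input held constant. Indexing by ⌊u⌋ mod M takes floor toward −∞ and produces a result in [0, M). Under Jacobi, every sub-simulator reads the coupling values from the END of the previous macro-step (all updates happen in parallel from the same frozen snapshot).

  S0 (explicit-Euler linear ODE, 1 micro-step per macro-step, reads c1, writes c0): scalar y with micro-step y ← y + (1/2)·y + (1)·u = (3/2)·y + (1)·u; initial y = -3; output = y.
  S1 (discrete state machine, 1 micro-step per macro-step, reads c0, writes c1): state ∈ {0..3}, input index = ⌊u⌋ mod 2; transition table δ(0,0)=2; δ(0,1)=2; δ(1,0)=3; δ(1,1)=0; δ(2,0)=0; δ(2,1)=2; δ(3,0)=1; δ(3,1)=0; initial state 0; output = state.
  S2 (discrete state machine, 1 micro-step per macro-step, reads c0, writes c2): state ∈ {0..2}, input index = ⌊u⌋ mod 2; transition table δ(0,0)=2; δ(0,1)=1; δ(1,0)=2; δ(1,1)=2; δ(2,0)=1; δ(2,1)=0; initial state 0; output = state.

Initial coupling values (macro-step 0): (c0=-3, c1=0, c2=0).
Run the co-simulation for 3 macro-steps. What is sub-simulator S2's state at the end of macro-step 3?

S2 state at macro-step 3 = 0

macro 1: S0 reads c1=0 → after 1×micro: -9/2; S1 reads c0=-3 → after 1×micro: 2; S2 reads c0=-3 → after 1×micro: 1 ⇒ (c0=-9/2, c1=2, c2=1)
macro 2: S0 reads c1=2 → after 1×micro: -19/4; S1 reads c0=-9/2 → after 1×micro: 2; S2 reads c0=-9/2 → after 1×micro: 2 ⇒ (c0=-19/4, c1=2, c2=2)
macro 3: S0 reads c1=2 → after 1×micro: -41/8; S1 reads c0=-19/4 → after 1×micro: 2; S2 reads c0=-19/4 → after 1×micro: 0 ⇒ (c0=-41/8, c1=2, c2=0)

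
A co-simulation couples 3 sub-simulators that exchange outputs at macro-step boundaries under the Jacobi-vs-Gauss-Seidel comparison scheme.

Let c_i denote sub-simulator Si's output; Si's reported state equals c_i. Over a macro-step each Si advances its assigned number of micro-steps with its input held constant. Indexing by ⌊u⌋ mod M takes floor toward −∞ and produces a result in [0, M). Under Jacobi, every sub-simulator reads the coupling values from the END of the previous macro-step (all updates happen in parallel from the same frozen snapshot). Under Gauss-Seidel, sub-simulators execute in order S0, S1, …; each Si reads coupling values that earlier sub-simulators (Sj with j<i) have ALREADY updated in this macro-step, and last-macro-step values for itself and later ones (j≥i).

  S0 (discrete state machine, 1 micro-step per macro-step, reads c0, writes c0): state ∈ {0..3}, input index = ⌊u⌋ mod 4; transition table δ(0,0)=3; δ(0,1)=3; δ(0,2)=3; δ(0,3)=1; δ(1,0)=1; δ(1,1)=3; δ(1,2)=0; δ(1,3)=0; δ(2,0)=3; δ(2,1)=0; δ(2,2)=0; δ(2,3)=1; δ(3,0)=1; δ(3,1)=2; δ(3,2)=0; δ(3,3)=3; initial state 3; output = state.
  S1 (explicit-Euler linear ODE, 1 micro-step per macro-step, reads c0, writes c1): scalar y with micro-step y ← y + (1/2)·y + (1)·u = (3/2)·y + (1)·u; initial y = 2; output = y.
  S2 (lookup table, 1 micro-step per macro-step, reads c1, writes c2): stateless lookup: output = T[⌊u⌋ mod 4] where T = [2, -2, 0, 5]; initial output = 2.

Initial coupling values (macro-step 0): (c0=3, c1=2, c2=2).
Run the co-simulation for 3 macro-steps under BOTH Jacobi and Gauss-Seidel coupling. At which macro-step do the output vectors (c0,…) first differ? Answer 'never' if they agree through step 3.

first divergence at macro-step: 2

[Jacobi] macro 1: S0 reads c0=3 → after 1×micro: 3; S1 reads c0=3 → after 1×micro: 6; S2 reads c1=2 → after 1×micro: 0 ⇒ (c0=3, c1=6, c2=0)
[Jacobi] macro 2: S0 reads c0=3 → after 1×micro: 3; S1 reads c0=3 → after 1×micro: 12; S2 reads c1=6 → after 1×micro: 0 ⇒ (c0=3, c1=12, c2=0)
[Jacobi] macro 3: S0 reads c0=3 → after 1×micro: 3; S1 reads c0=3 → after 1×micro: 21; S2 reads c1=12 → after 1×micro: 2 ⇒ (c0=3, c1=21, c2=2)
[Gauss-Seidel] macro 1: S0 reads c0=3 → after 1×micro: 3; S1 reads c0=3 → after 1×micro: 6; S2 reads c1=6 → after 1×micro: 0 ⇒ (c0=3, c1=6, c2=0)
[Gauss-Seidel] macro 2: S0 reads c0=3 → after 1×micro: 3; S1 reads c0=3 → after 1×micro: 12; S2 reads c1=12 → after 1×micro: 2 ⇒ (c0=3, c1=12, c2=2)
[Gauss-Seidel] macro 3: S0 reads c0=3 → after 1×micro: 3; S1 reads c0=3 → after 1×micro: 21; S2 reads c1=21 → after 1×micro: -2 ⇒ (c0=3, c1=21, c2=-2)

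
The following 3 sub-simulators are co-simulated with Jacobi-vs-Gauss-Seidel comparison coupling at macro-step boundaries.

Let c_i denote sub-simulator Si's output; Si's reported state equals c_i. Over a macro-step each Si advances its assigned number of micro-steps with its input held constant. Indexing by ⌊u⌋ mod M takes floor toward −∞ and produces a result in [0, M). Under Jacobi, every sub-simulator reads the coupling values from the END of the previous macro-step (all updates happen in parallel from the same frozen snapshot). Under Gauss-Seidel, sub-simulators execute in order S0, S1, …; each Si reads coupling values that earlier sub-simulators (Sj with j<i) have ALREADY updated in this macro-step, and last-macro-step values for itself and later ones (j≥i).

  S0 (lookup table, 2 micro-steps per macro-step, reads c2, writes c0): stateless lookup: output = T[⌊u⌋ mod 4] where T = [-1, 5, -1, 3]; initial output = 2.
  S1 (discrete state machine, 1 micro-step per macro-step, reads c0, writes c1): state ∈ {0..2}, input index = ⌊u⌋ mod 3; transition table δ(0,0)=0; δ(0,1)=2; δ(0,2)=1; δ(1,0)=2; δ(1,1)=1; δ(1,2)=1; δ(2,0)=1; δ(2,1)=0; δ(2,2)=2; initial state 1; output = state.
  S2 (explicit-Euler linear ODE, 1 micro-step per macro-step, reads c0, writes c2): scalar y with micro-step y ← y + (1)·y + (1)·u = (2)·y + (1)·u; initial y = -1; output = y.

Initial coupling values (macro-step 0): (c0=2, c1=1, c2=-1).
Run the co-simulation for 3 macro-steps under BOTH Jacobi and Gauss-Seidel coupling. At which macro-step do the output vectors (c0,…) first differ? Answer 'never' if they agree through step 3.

first divergence at macro-step: 1

[Jacobi] macro 1: S0 reads c2=-1 → after 2×micro: 3; S1 reads c0=2 → after 1×micro: 1; S2 reads c0=2 → after 1×micro: 0 ⇒ (c0=3, c1=1, c2=0)
[Jacobi] macro 2: S0 reads c2=0 → after 2×micro: -1; S1 reads c0=3 → after 1×micro: 2; S2 reads c0=3 → after 1×micro: 3 ⇒ (c0=-1, c1=2, c2=3)
[Jacobi] macro 3: S0 reads c2=3 → after 2×micro: 3; S1 reads c0=-1 → after 1×micro: 2; S2 reads c0=-1 → after 1×micro: 5 ⇒ (c0=3, c1=2, c2=5)
[Gauss-Seidel] macro 1: S0 reads c2=-1 → after 2×micro: 3; S1 reads c0=3 → after 1×micro: 2; S2 reads c0=3 → after 1×micro: 1 ⇒ (c0=3, c1=2, c2=1)
[Gauss-Seidel] macro 2: S0 reads c2=1 → after 2×micro: 5; S1 reads c0=5 → after 1×micro: 2; S2 reads c0=5 → after 1×micro: 7 ⇒ (c0=5, c1=2, c2=7)
[Gauss-Seidel] macro 3: S0 reads c2=7 → after 2×micro: 3; S1 reads c0=3 → after 1×micro: 1; S2 reads c0=3 → after 1×micro: 17 ⇒ (c0=3, c1=1, c2=17)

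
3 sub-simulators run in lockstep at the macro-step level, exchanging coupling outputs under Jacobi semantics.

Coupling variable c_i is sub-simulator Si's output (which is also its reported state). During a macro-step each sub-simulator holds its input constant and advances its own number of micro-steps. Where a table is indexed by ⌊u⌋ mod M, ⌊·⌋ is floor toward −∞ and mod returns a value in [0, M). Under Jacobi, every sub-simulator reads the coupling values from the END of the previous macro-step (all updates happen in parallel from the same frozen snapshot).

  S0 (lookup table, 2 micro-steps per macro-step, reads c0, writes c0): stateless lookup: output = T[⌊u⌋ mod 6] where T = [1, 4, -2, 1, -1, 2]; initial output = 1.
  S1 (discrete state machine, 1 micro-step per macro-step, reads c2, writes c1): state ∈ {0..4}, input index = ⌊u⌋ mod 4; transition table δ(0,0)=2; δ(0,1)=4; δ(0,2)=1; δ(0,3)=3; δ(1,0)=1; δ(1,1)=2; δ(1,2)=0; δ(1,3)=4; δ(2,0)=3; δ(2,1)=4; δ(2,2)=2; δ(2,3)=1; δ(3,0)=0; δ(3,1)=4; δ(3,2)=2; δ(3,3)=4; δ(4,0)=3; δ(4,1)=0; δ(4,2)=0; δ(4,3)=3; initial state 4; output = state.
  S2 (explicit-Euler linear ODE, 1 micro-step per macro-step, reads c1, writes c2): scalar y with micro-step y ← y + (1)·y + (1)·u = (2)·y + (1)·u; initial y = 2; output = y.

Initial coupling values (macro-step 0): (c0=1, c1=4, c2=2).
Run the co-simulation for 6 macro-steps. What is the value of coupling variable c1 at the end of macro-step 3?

c1 at macro-step 3 = 3

macro 1: S0 reads c0=1 → after 2×micro: 4; S1 reads c2=2 → after 1×micro: 0; S2 reads c1=4 → after 1×micro: 8 ⇒ (c0=4, c1=0, c2=8)
macro 2: S0 reads c0=4 → after 2×micro: -1; S1 reads c2=8 → after 1×micro: 2; S2 reads c1=0 → after 1×micro: 16 ⇒ (c0=-1, c1=2, c2=16)
macro 3: S0 reads c0=-1 → after 2×micro: 2; S1 reads c2=16 → after 1×micro: 3; S2 reads c1=2 → after 1×micro: 34 ⇒ (c0=2, c1=3, c2=34)
macro 4: S0 reads c0=2 → after 2×micro: -2; S1 reads c2=34 → after 1×micro: 2; S2 reads c1=3 → after 1×micro: 71 ⇒ (c0=-2, c1=2, c2=71)
macro 5: S0 reads c0=-2 → after 2×micro: -1; S1 reads c2=71 → after 1×micro: 1; S2 reads c1=2 → after 1×micro: 144 ⇒ (c0=-1, c1=1, c2=144)
macro 6: S0 reads c0=-1 → after 2×micro: 2; S1 reads c2=144 → after 1×micro: 1; S2 reads c1=1 → after 1×micro: 289 ⇒ (c0=2, c1=1, c2=289)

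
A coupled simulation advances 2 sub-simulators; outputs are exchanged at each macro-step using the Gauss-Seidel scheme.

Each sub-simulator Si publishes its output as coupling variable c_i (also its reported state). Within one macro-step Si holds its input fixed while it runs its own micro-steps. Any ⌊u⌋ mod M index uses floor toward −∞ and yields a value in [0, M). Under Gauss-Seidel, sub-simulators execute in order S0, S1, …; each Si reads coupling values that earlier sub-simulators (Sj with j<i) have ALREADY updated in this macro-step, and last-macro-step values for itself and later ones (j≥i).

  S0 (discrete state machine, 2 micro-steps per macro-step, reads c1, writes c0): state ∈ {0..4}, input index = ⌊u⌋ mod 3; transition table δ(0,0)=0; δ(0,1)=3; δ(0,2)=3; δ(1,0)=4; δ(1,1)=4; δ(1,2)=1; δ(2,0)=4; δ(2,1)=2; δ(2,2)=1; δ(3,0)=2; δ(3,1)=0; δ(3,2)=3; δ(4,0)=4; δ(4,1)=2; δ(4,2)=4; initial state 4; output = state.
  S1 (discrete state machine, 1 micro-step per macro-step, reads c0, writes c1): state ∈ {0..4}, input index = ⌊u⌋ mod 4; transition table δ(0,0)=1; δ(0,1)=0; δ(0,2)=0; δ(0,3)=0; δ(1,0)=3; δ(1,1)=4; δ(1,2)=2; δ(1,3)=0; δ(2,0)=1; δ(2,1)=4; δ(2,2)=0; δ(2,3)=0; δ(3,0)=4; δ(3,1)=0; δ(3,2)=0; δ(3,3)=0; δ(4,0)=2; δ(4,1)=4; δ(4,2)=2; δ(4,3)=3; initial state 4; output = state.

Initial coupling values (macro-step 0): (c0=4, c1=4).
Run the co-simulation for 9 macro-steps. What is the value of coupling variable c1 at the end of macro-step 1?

macro 1: S0 reads c1=4 → after 2×micro: 2; S1 reads c0=2 → after 1×micro: 2 ⇒ (c0=2, c1=2)
macro 2: S0 reads c1=2 → after 2×micro: 1; S1 reads c0=1 → after 1×micro: 4 ⇒ (c0=1, c1=4)
macro 3: S0 reads c1=4 → after 2×micro: 2; S1 reads c0=2 → after 1×micro: 2 ⇒ (c0=2, c1=2)
macro 4: S0 reads c1=2 → after 2×micro: 1; S1 reads c0=1 → after 1×micro: 4 ⇒ (c0=1, c1=4)
macro 5: S0 reads c1=4 → after 2×micro: 2; S1 reads c0=2 → after 1×micro: 2 ⇒ (c0=2, c1=2)
macro 6: S0 reads c1=2 → after 2×micro: 1; S1 reads c0=1 → after 1×micro: 4 ⇒ (c0=1, c1=4)
macro 7: S0 reads c1=4 → after 2×micro: 2; S1 reads c0=2 → after 1×micro: 2 ⇒ (c0=2, c1=2)
macro 8: S0 reads c1=2 → after 2×micro: 1; S1 reads c0=1 → after 1×micro: 4 ⇒ (c0=1, c1=4)
macro 9: S0 reads c1=4 → after 2×micro: 2; S1 reads c0=2 → after 1×micro: 2 ⇒ (c0=2, c1=2)

c1 at macro-step 1 = 2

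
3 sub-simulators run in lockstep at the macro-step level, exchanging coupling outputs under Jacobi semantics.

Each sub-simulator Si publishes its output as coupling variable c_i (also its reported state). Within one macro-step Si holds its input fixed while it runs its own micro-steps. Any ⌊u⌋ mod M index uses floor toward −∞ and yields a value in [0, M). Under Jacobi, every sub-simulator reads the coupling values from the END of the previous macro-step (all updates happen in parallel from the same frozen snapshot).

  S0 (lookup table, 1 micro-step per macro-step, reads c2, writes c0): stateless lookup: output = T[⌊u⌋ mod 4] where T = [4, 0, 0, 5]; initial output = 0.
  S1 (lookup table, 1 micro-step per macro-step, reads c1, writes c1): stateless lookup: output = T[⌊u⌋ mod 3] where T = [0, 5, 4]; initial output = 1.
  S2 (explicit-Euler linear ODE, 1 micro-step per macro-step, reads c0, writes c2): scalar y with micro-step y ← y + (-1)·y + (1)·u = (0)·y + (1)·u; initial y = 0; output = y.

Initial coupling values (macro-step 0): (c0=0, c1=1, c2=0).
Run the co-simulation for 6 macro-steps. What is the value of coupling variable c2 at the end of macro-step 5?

macro 1: S0 reads c2=0 → after 1×micro: 4; S1 reads c1=1 → after 1×micro: 5; S2 reads c0=0 → after 1×micro: 0 ⇒ (c0=4, c1=5, c2=0)
macro 2: S0 reads c2=0 → after 1×micro: 4; S1 reads c1=5 → after 1×micro: 4; S2 reads c0=4 → after 1×micro: 4 ⇒ (c0=4, c1=4, c2=4)
macro 3: S0 reads c2=4 → after 1×micro: 4; S1 reads c1=4 → after 1×micro: 5; S2 reads c0=4 → after 1×micro: 4 ⇒ (c0=4, c1=5, c2=4)
macro 4: S0 reads c2=4 → after 1×micro: 4; S1 reads c1=5 → after 1×micro: 4; S2 reads c0=4 → after 1×micro: 4 ⇒ (c0=4, c1=4, c2=4)
macro 5: S0 reads c2=4 → after 1×micro: 4; S1 reads c1=4 → after 1×micro: 5; S2 reads c0=4 → after 1×micro: 4 ⇒ (c0=4, c1=5, c2=4)
macro 6: S0 reads c2=4 → after 1×micro: 4; S1 reads c1=5 → after 1×micro: 4; S2 reads c0=4 → after 1×micro: 4 ⇒ (c0=4, c1=4, c2=4)

c2 at macro-step 5 = 4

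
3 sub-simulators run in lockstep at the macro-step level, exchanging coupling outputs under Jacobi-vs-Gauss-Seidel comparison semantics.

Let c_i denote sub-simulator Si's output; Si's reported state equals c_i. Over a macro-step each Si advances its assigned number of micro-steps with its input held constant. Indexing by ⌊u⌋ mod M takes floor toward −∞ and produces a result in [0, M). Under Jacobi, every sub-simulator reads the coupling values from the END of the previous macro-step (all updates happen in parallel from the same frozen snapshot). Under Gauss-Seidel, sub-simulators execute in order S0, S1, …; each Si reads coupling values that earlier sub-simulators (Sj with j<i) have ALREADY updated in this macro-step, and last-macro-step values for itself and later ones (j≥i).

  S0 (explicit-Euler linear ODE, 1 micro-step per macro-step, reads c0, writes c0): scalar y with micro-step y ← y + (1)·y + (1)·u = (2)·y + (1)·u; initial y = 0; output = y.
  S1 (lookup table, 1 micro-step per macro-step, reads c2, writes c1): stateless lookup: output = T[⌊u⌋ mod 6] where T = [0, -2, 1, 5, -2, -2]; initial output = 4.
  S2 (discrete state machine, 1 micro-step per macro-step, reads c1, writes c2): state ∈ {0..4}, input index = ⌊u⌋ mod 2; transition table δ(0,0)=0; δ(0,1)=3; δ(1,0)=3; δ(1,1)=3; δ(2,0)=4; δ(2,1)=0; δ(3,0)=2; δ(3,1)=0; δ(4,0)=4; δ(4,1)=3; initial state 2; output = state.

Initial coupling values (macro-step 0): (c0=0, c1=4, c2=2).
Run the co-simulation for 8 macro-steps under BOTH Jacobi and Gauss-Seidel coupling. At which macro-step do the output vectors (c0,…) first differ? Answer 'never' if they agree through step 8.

[Jacobi] macro 1: S0 reads c0=0 → after 1×micro: 0; S1 reads c2=2 → after 1×micro: 1; S2 reads c1=4 → after 1×micro: 4 ⇒ (c0=0, c1=1, c2=4)
[Jacobi] macro 2: S0 reads c0=0 → after 1×micro: 0; S1 reads c2=4 → after 1×micro: -2; S2 reads c1=1 → after 1×micro: 3 ⇒ (c0=0, c1=-2, c2=3)
[Jacobi] macro 3: S0 reads c0=0 → after 1×micro: 0; S1 reads c2=3 → after 1×micro: 5; S2 reads c1=-2 → after 1×micro: 2 ⇒ (c0=0, c1=5, c2=2)
[Jacobi] macro 4: S0 reads c0=0 → after 1×micro: 0; S1 reads c2=2 → after 1×micro: 1; S2 reads c1=5 → after 1×micro: 0 ⇒ (c0=0, c1=1, c2=0)
[Jacobi] macro 5: S0 reads c0=0 → after 1×micro: 0; S1 reads c2=0 → after 1×micro: 0; S2 reads c1=1 → after 1×micro: 3 ⇒ (c0=0, c1=0, c2=3)
[Jacobi] macro 6: S0 reads c0=0 → after 1×micro: 0; S1 reads c2=3 → after 1×micro: 5; S2 reads c1=0 → after 1×micro: 2 ⇒ (c0=0, c1=5, c2=2)
[Jacobi] macro 7: S0 reads c0=0 → after 1×micro: 0; S1 reads c2=2 → after 1×micro: 1; S2 reads c1=5 → after 1×micro: 0 ⇒ (c0=0, c1=1, c2=0)
[Jacobi] macro 8: S0 reads c0=0 → after 1×micro: 0; S1 reads c2=0 → after 1×micro: 0; S2 reads c1=1 → after 1×micro: 3 ⇒ (c0=0, c1=0, c2=3)
[Gauss-Seidel] macro 1: S0 reads c0=0 → after 1×micro: 0; S1 reads c2=2 → after 1×micro: 1; S2 reads c1=1 → after 1×micro: 0 ⇒ (c0=0, c1=1, c2=0)
[Gauss-Seidel] macro 2: S0 reads c0=0 → after 1×micro: 0; S1 reads c2=0 → after 1×micro: 0; S2 reads c1=0 → after 1×micro: 0 ⇒ (c0=0, c1=0, c2=0)
[Gauss-Seidel] macro 3: S0 reads c0=0 → after 1×micro: 0; S1 reads c2=0 → after 1×micro: 0; S2 reads c1=0 → after 1×micro: 0 ⇒ (c0=0, c1=0, c2=0)
[Gauss-Seidel] macro 4: S0 reads c0=0 → after 1×micro: 0; S1 reads c2=0 → after 1×micro: 0; S2 reads c1=0 → after 1×micro: 0 ⇒ (c0=0, c1=0, c2=0)
[Gauss-Seidel] macro 5: S0 reads c0=0 → after 1×micro: 0; S1 reads c2=0 → after 1×micro: 0; S2 reads c1=0 → after 1×micro: 0 ⇒ (c0=0, c1=0, c2=0)
[Gauss-Seidel] macro 6: S0 reads c0=0 → after 1×micro: 0; S1 reads c2=0 → after 1×micro: 0; S2 reads c1=0 → after 1×micro: 0 ⇒ (c0=0, c1=0, c2=0)
[Gauss-Seidel] macro 7: S0 reads c0=0 → after 1×micro: 0; S1 reads c2=0 → after 1×micro: 0; S2 reads c1=0 → after 1×micro: 0 ⇒ (c0=0, c1=0, c2=0)
[Gauss-Seidel] macro 8: S0 reads c0=0 → after 1×micro: 0; S1 reads c2=0 → after 1×micro: 0; S2 reads c1=0 → after 1×micro: 0 ⇒ (c0=0, c1=0, c2=0)

first divergence at macro-step: 1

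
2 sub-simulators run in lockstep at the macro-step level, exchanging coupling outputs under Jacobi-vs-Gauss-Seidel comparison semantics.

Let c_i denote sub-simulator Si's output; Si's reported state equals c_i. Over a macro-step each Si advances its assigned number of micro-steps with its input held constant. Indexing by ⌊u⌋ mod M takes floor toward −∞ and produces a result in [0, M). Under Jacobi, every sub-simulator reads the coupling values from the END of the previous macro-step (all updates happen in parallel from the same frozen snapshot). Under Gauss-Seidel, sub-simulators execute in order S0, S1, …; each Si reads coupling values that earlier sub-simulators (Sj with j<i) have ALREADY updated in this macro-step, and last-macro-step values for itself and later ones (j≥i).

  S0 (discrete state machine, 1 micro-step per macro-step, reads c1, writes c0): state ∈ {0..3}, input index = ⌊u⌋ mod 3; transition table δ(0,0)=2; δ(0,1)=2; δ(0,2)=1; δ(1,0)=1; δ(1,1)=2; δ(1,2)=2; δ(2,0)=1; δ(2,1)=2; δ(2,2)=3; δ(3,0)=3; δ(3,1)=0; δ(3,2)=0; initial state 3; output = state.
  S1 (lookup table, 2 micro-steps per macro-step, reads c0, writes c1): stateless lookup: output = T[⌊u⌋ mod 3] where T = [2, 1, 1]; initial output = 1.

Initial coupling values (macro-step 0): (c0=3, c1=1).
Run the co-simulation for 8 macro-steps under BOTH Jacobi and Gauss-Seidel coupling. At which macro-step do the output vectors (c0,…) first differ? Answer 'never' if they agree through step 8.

[Jacobi] macro 1: S0 reads c1=1 → after 1×micro: 0; S1 reads c0=3 → after 2×micro: 2 ⇒ (c0=0, c1=2)
[Jacobi] macro 2: S0 reads c1=2 → after 1×micro: 1; S1 reads c0=0 → after 2×micro: 2 ⇒ (c0=1, c1=2)
[Jacobi] macro 3: S0 reads c1=2 → after 1×micro: 2; S1 reads c0=1 → after 2×micro: 1 ⇒ (c0=2, c1=1)
[Jacobi] macro 4: S0 reads c1=1 → after 1×micro: 2; S1 reads c0=2 → after 2×micro: 1 ⇒ (c0=2, c1=1)
[Jacobi] macro 5: S0 reads c1=1 → after 1×micro: 2; S1 reads c0=2 → after 2×micro: 1 ⇒ (c0=2, c1=1)
[Jacobi] macro 6: S0 reads c1=1 → after 1×micro: 2; S1 reads c0=2 → after 2×micro: 1 ⇒ (c0=2, c1=1)
[Jacobi] macro 7: S0 reads c1=1 → after 1×micro: 2; S1 reads c0=2 → after 2×micro: 1 ⇒ (c0=2, c1=1)
[Jacobi] macro 8: S0 reads c1=1 → after 1×micro: 2; S1 reads c0=2 → after 2×micro: 1 ⇒ (c0=2, c1=1)
[Gauss-Seidel] macro 1: S0 reads c1=1 → after 1×micro: 0; S1 reads c0=0 → after 2×micro: 2 ⇒ (c0=0, c1=2)
[Gauss-Seidel] macro 2: S0 reads c1=2 → after 1×micro: 1; S1 reads c0=1 → after 2×micro: 1 ⇒ (c0=1, c1=1)
[Gauss-Seidel] macro 3: S0 reads c1=1 → after 1×micro: 2; S1 reads c0=2 → after 2×micro: 1 ⇒ (c0=2, c1=1)
[Gauss-Seidel] macro 4: S0 reads c1=1 → after 1×micro: 2; S1 reads c0=2 → after 2×micro: 1 ⇒ (c0=2, c1=1)
[Gauss-Seidel] macro 5: S0 reads c1=1 → after 1×micro: 2; S1 reads c0=2 → after 2×micro: 1 ⇒ (c0=2, c1=1)
[Gauss-Seidel] macro 6: S0 reads c1=1 → after 1×micro: 2; S1 reads c0=2 → after 2×micro: 1 ⇒ (c0=2, c1=1)
[Gauss-Seidel] macro 7: S0 reads c1=1 → after 1×micro: 2; S1 reads c0=2 → after 2×micro: 1 ⇒ (c0=2, c1=1)
[Gauss-Seidel] macro 8: S0 reads c1=1 → after 1×micro: 2; S1 reads c0=2 → after 2×micro: 1 ⇒ (c0=2, c1=1)

first divergence at macro-step: 2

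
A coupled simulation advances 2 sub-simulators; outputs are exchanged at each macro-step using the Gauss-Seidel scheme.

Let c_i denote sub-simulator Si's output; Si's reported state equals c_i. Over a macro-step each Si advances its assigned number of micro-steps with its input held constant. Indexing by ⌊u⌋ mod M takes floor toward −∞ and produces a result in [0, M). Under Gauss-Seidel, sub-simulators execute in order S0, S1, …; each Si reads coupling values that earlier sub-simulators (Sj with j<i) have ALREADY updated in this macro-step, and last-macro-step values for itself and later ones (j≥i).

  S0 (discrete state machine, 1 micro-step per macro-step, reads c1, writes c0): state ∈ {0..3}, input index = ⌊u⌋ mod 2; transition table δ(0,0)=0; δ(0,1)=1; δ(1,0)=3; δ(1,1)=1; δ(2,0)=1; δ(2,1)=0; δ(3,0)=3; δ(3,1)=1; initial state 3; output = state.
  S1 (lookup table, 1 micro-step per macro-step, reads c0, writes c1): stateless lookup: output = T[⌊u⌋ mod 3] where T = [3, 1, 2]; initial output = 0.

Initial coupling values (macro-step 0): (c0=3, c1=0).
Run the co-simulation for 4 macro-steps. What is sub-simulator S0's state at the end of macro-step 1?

S0 state at macro-step 1 = 3

macro 1: S0 reads c1=0 → after 1×micro: 3; S1 reads c0=3 → after 1×micro: 3 ⇒ (c0=3, c1=3)
macro 2: S0 reads c1=3 → after 1×micro: 1; S1 reads c0=1 → after 1×micro: 1 ⇒ (c0=1, c1=1)
macro 3: S0 reads c1=1 → after 1×micro: 1; S1 reads c0=1 → after 1×micro: 1 ⇒ (c0=1, c1=1)
macro 4: S0 reads c1=1 → after 1×micro: 1; S1 reads c0=1 → after 1×micro: 1 ⇒ (c0=1, c1=1)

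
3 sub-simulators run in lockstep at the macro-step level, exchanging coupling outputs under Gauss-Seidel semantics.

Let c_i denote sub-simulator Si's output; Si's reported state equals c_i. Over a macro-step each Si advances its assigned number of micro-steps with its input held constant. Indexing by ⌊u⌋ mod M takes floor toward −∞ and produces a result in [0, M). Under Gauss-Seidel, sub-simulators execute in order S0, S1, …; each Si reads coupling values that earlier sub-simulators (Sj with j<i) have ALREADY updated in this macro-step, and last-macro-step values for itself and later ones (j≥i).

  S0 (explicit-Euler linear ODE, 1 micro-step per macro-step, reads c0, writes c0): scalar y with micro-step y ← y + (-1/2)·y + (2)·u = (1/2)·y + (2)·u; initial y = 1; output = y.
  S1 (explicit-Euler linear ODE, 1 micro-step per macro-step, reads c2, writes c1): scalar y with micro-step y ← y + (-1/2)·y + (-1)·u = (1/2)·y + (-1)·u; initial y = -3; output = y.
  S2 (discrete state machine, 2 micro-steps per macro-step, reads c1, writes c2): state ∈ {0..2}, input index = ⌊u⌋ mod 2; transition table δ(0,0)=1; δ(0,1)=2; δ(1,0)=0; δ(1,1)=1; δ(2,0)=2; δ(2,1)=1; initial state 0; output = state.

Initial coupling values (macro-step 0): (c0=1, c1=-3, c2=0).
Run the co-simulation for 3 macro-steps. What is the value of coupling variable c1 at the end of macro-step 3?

macro 1: S0 reads c0=1 → after 1×micro: 5/2; S1 reads c2=0 → after 1×micro: -3/2; S2 reads c1=-3/2 → after 2×micro: 0 ⇒ (c0=5/2, c1=-3/2, c2=0)
macro 2: S0 reads c0=5/2 → after 1×micro: 25/4; S1 reads c2=0 → after 1×micro: -3/4; S2 reads c1=-3/4 → after 2×micro: 1 ⇒ (c0=25/4, c1=-3/4, c2=1)
macro 3: S0 reads c0=25/4 → after 1×micro: 125/8; S1 reads c2=1 → after 1×micro: -11/8; S2 reads c1=-11/8 → after 2×micro: 1 ⇒ (c0=125/8, c1=-11/8, c2=1)

c1 at macro-step 3 = -11/8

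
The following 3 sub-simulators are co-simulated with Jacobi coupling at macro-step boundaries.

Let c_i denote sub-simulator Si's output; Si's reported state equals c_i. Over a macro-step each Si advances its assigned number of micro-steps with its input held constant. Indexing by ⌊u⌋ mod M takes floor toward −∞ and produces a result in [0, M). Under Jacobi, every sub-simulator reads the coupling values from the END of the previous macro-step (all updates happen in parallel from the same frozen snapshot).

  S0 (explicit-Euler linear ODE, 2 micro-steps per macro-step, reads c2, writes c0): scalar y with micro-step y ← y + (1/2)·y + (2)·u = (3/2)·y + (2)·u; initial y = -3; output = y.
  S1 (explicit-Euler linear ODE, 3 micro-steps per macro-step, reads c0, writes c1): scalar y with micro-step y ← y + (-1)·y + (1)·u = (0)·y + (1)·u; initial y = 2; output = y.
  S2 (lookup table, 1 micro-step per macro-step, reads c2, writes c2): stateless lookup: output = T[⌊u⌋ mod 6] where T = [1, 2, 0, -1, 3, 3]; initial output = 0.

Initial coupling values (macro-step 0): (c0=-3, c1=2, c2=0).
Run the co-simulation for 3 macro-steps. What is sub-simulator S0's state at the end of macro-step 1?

S0 state at macro-step 1 = -27/4

macro 1: S0 reads c2=0 → after 2×micro: -27/4; S1 reads c0=-3 → after 3×micro: -3; S2 reads c2=0 → after 1×micro: 1 ⇒ (c0=-27/4, c1=-3, c2=1)
macro 2: S0 reads c2=1 → after 2×micro: -163/16; S1 reads c0=-27/4 → after 3×micro: -27/4; S2 reads c2=1 → after 1×micro: 2 ⇒ (c0=-163/16, c1=-27/4, c2=2)
macro 3: S0 reads c2=2 → after 2×micro: -827/64; S1 reads c0=-163/16 → after 3×micro: -163/16; S2 reads c2=2 → after 1×micro: 0 ⇒ (c0=-827/64, c1=-163/16, c2=0)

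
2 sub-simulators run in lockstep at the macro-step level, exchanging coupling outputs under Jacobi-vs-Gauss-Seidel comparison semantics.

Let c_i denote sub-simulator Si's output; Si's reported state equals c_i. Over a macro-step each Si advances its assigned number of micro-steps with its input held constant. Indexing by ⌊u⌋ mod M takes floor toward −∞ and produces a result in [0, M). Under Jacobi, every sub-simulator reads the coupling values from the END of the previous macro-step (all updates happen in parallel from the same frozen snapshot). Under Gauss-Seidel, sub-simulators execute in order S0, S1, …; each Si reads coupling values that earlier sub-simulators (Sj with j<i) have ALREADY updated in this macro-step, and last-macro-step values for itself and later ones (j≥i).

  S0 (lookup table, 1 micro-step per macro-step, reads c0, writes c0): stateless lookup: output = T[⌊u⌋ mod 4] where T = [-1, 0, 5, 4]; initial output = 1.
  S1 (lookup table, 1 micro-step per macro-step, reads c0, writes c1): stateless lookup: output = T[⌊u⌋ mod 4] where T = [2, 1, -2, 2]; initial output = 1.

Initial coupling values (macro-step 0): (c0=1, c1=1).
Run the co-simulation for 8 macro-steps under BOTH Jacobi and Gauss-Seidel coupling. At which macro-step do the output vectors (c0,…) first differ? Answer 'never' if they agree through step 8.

[Jacobi] macro 1: S0 reads c0=1 → after 1×micro: 0; S1 reads c0=1 → after 1×micro: 1 ⇒ (c0=0, c1=1)
[Jacobi] macro 2: S0 reads c0=0 → after 1×micro: -1; S1 reads c0=0 → after 1×micro: 2 ⇒ (c0=-1, c1=2)
[Jacobi] macro 3: S0 reads c0=-1 → after 1×micro: 4; S1 reads c0=-1 → after 1×micro: 2 ⇒ (c0=4, c1=2)
[Jacobi] macro 4: S0 reads c0=4 → after 1×micro: -1; S1 reads c0=4 → after 1×micro: 2 ⇒ (c0=-1, c1=2)
[Jacobi] macro 5: S0 reads c0=-1 → after 1×micro: 4; S1 reads c0=-1 → after 1×micro: 2 ⇒ (c0=4, c1=2)
[Jacobi] macro 6: S0 reads c0=4 → after 1×micro: -1; S1 reads c0=4 → after 1×micro: 2 ⇒ (c0=-1, c1=2)
[Jacobi] macro 7: S0 reads c0=-1 → after 1×micro: 4; S1 reads c0=-1 → after 1×micro: 2 ⇒ (c0=4, c1=2)
[Jacobi] macro 8: S0 reads c0=4 → after 1×micro: -1; S1 reads c0=4 → after 1×micro: 2 ⇒ (c0=-1, c1=2)
[Gauss-Seidel] macro 1: S0 reads c0=1 → after 1×micro: 0; S1 reads c0=0 → after 1×micro: 2 ⇒ (c0=0, c1=2)
[Gauss-Seidel] macro 2: S0 reads c0=0 → after 1×micro: -1; S1 reads c0=-1 → after 1×micro: 2 ⇒ (c0=-1, c1=2)
[Gauss-Seidel] macro 3: S0 reads c0=-1 → after 1×micro: 4; S1 reads c0=4 → after 1×micro: 2 ⇒ (c0=4, c1=2)
[Gauss-Seidel] macro 4: S0 reads c0=4 → after 1×micro: -1; S1 reads c0=-1 → after 1×micro: 2 ⇒ (c0=-1, c1=2)
[Gauss-Seidel] macro 5: S0 reads c0=-1 → after 1×micro: 4; S1 reads c0=4 → after 1×micro: 2 ⇒ (c0=4, c1=2)
[Gauss-Seidel] macro 6: S0 reads c0=4 → after 1×micro: -1; S1 reads c0=-1 → after 1×micro: 2 ⇒ (c0=-1, c1=2)
[Gauss-Seidel] macro 7: S0 reads c0=-1 → after 1×micro: 4; S1 reads c0=4 → after 1×micro: 2 ⇒ (c0=4, c1=2)
[Gauss-Seidel] macro 8: S0 reads c0=4 → after 1×micro: -1; S1 reads c0=-1 → after 1×micro: 2 ⇒ (c0=-1, c1=2)

first divergence at macro-step: 1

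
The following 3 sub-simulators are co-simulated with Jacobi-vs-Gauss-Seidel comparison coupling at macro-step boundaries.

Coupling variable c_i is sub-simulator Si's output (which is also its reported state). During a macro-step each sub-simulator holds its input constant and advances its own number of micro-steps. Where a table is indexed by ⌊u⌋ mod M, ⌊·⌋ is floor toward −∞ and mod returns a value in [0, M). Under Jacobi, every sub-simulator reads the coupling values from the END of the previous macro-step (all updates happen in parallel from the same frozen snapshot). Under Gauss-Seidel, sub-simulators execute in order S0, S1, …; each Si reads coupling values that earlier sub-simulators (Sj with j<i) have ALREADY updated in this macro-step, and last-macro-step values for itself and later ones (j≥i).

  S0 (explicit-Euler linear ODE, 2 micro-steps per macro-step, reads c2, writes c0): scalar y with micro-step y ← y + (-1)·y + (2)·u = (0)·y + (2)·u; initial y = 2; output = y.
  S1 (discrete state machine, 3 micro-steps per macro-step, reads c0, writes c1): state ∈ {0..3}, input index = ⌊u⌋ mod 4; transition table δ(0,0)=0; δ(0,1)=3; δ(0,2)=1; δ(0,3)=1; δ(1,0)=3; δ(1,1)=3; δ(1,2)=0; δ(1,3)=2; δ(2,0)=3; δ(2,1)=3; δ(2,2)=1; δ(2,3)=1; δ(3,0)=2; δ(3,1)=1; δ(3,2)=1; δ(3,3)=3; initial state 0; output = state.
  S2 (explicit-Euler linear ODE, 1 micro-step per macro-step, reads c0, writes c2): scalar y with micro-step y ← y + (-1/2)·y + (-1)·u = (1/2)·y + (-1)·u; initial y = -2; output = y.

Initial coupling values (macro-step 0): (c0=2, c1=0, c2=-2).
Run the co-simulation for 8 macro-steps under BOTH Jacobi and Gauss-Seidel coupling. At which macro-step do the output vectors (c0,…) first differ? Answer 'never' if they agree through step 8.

first divergence at macro-step: 1

[Jacobi] macro 1: S0 reads c2=-2 → after 2×micro: -4; S1 reads c0=2 → after 3×micro: 1; S2 reads c0=2 → after 1×micro: -3 ⇒ (c0=-4, c1=1, c2=-3)
[Jacobi] macro 2: S0 reads c2=-3 → after 2×micro: -6; S1 reads c0=-4 → after 3×micro: 3; S2 reads c0=-4 → after 1×micro: 5/2 ⇒ (c0=-6, c1=3, c2=5/2)
[Jacobi] macro 3: S0 reads c2=5/2 → after 2×micro: 5; S1 reads c0=-6 → after 3×micro: 1; S2 reads c0=-6 → after 1×micro: 29/4 ⇒ (c0=5, c1=1, c2=29/4)
[Jacobi] macro 4: S0 reads c2=29/4 → after 2×micro: 29/2; S1 reads c0=5 → after 3×micro: 3; S2 reads c0=5 → after 1×micro: -11/8 ⇒ (c0=29/2, c1=3, c2=-11/8)
[Jacobi] macro 5: S0 reads c2=-11/8 → after 2×micro: -11/4; S1 reads c0=29/2 → after 3×micro: 1; S2 reads c0=29/2 → after 1×micro: -243/16 ⇒ (c0=-11/4, c1=1, c2=-243/16)
[Jacobi] macro 6: S0 reads c2=-243/16 → after 2×micro: -243/8; S1 reads c0=-11/4 → after 3×micro: 3; S2 reads c0=-11/4 → after 1×micro: -155/32 ⇒ (c0=-243/8, c1=3, c2=-155/32)
[Jacobi] macro 7: S0 reads c2=-155/32 → after 2×micro: -155/16; S1 reads c0=-243/8 → after 3×micro: 1; S2 reads c0=-243/8 → after 1×micro: 1789/64 ⇒ (c0=-155/16, c1=1, c2=1789/64)
[Jacobi] macro 8: S0 reads c2=1789/64 → after 2×micro: 1789/32; S1 reads c0=-155/16 → after 3×micro: 0; S2 reads c0=-155/16 → after 1×micro: 3029/128 ⇒ (c0=1789/32, c1=0, c2=3029/128)
[Gauss-Seidel] macro 1: S0 reads c2=-2 → after 2×micro: -4; S1 reads c0=-4 → after 3×micro: 0; S2 reads c0=-4 → after 1×micro: 3 ⇒ (c0=-4, c1=0, c2=3)
[Gauss-Seidel] macro 2: S0 reads c2=3 → after 2×micro: 6; S1 reads c0=6 → after 3×micro: 1; S2 reads c0=6 → after 1×micro: -9/2 ⇒ (c0=6, c1=1, c2=-9/2)
[Gauss-Seidel] macro 3: S0 reads c2=-9/2 → after 2×micro: -9; S1 reads c0=-9 → after 3×micro: 2; S2 reads c0=-9 → after 1×micro: 27/4 ⇒ (c0=-9, c1=2, c2=27/4)
[Gauss-Seidel] macro 4: S0 reads c2=27/4 → after 2×micro: 27/2; S1 reads c0=27/2 → after 3×micro: 3; S2 reads c0=27/2 → after 1×micro: -81/8 ⇒ (c0=27/2, c1=3, c2=-81/8)
[Gauss-Seidel] macro 5: S0 reads c2=-81/8 → after 2×micro: -81/4; S1 reads c0=-81/4 → after 3×micro: 3; S2 reads c0=-81/4 → after 1×micro: 243/16 ⇒ (c0=-81/4, c1=3, c2=243/16)
[Gauss-Seidel] macro 6: S0 reads c2=243/16 → after 2×micro: 243/8; S1 reads c0=243/8 → after 3×micro: 1; S2 reads c0=243/8 → after 1×micro: -729/32 ⇒ (c0=243/8, c1=1, c2=-729/32)
[Gauss-Seidel] macro 7: S0 reads c2=-729/32 → after 2×micro: -729/16; S1 reads c0=-729/16 → after 3×micro: 0; S2 reads c0=-729/16 → after 1×micro: 2187/64 ⇒ (c0=-729/16, c1=0, c2=2187/64)
[Gauss-Seidel] macro 8: S0 reads c2=2187/64 → after 2×micro: 2187/32; S1 reads c0=2187/32 → after 3×micro: 0; S2 reads c0=2187/32 → after 1×micro: -6561/128 ⇒ (c0=2187/32, c1=0, c2=-6561/128)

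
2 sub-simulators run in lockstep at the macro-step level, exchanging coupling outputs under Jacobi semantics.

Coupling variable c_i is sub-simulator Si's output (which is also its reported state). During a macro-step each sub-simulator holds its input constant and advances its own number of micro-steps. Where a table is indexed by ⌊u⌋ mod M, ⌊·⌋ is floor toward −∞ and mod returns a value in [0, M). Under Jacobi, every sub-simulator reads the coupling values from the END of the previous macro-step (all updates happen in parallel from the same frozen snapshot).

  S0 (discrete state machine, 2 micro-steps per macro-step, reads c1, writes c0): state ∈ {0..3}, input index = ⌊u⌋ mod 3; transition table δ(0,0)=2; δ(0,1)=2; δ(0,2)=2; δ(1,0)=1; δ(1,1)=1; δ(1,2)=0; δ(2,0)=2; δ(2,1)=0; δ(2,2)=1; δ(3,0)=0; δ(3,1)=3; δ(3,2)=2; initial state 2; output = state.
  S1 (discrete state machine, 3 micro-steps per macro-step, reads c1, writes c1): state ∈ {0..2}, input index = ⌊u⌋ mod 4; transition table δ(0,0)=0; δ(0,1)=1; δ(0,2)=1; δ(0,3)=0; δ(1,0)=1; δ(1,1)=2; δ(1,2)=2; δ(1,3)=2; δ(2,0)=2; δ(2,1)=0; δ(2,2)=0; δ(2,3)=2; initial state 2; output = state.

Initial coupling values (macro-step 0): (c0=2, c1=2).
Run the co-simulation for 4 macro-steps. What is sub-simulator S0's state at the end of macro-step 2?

macro 1: S0 reads c1=2 → after 2×micro: 0; S1 reads c1=2 → after 3×micro: 2 ⇒ (c0=0, c1=2)
macro 2: S0 reads c1=2 → after 2×micro: 1; S1 reads c1=2 → after 3×micro: 2 ⇒ (c0=1, c1=2)
macro 3: S0 reads c1=2 → after 2×micro: 2; S1 reads c1=2 → after 3×micro: 2 ⇒ (c0=2, c1=2)
macro 4: S0 reads c1=2 → after 2×micro: 0; S1 reads c1=2 → after 3×micro: 2 ⇒ (c0=0, c1=2)

S0 state at macro-step 2 = 1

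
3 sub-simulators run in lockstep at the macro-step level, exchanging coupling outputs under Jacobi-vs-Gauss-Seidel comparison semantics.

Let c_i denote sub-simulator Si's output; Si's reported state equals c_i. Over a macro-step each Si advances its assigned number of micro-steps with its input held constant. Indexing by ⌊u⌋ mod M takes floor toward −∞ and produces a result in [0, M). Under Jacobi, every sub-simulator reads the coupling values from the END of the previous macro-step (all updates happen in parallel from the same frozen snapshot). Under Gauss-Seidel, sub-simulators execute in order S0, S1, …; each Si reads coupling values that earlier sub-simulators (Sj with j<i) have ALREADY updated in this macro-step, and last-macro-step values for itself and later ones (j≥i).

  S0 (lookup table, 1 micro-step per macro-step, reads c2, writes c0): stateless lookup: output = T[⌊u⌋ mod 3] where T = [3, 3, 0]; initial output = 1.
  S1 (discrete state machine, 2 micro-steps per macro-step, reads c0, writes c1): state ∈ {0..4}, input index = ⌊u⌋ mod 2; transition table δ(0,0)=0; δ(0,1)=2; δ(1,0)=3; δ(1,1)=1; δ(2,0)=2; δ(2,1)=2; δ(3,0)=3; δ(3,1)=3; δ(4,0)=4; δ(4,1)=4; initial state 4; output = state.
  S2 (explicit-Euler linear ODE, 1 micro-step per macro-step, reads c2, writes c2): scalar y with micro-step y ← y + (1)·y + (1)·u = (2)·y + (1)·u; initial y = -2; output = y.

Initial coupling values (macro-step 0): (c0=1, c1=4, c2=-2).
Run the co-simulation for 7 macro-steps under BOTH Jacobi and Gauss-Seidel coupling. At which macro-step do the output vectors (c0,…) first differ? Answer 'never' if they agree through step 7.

first divergence at macro-step: never

[Jacobi] macro 1: S0 reads c2=-2 → after 1×micro: 3; S1 reads c0=1 → after 2×micro: 4; S2 reads c2=-2 → after 1×micro: -6 ⇒ (c0=3, c1=4, c2=-6)
[Jacobi] macro 2: S0 reads c2=-6 → after 1×micro: 3; S1 reads c0=3 → after 2×micro: 4; S2 reads c2=-6 → after 1×micro: -18 ⇒ (c0=3, c1=4, c2=-18)
[Jacobi] macro 3: S0 reads c2=-18 → after 1×micro: 3; S1 reads c0=3 → after 2×micro: 4; S2 reads c2=-18 → after 1×micro: -54 ⇒ (c0=3, c1=4, c2=-54)
[Jacobi] macro 4: S0 reads c2=-54 → after 1×micro: 3; S1 reads c0=3 → after 2×micro: 4; S2 reads c2=-54 → after 1×micro: -162 ⇒ (c0=3, c1=4, c2=-162)
[Jacobi] macro 5: S0 reads c2=-162 → after 1×micro: 3; S1 reads c0=3 → after 2×micro: 4; S2 reads c2=-162 → after 1×micro: -486 ⇒ (c0=3, c1=4, c2=-486)
[Jacobi] macro 6: S0 reads c2=-486 → after 1×micro: 3; S1 reads c0=3 → after 2×micro: 4; S2 reads c2=-486 → after 1×micro: -1458 ⇒ (c0=3, c1=4, c2=-1458)
[Jacobi] macro 7: S0 reads c2=-1458 → after 1×micro: 3; S1 reads c0=3 → after 2×micro: 4; S2 reads c2=-1458 → after 1×micro: -4374 ⇒ (c0=3, c1=4, c2=-4374)
[Gauss-Seidel] macro 1: S0 reads c2=-2 → after 1×micro: 3; S1 reads c0=3 → after 2×micro: 4; S2 reads c2=-2 → after 1×micro: -6 ⇒ (c0=3, c1=4, c2=-6)
[Gauss-Seidel] macro 2: S0 reads c2=-6 → after 1×micro: 3; S1 reads c0=3 → after 2×micro: 4; S2 reads c2=-6 → after 1×micro: -18 ⇒ (c0=3, c1=4, c2=-18)
[Gauss-Seidel] macro 3: S0 reads c2=-18 → after 1×micro: 3; S1 reads c0=3 → after 2×micro: 4; S2 reads c2=-18 → after 1×micro: -54 ⇒ (c0=3, c1=4, c2=-54)
[Gauss-Seidel] macro 4: S0 reads c2=-54 → after 1×micro: 3; S1 reads c0=3 → after 2×micro: 4; S2 reads c2=-54 → after 1×micro: -162 ⇒ (c0=3, c1=4, c2=-162)
[Gauss-Seidel] macro 5: S0 reads c2=-162 → after 1×micro: 3; S1 reads c0=3 → after 2×micro: 4; S2 reads c2=-162 → after 1×micro: -486 ⇒ (c0=3, c1=4, c2=-486)
[Gauss-Seidel] macro 6: S0 reads c2=-486 → after 1×micro: 3; S1 reads c0=3 → after 2×micro: 4; S2 reads c2=-486 → after 1×micro: -1458 ⇒ (c0=3, c1=4, c2=-1458)
[Gauss-Seidel] macro 7: S0 reads c2=-1458 → after 1×micro: 3; S1 reads c0=3 → after 2×micro: 4; S2 reads c2=-1458 → after 1×micro: -4374 ⇒ (c0=3, c1=4, c2=-4374)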